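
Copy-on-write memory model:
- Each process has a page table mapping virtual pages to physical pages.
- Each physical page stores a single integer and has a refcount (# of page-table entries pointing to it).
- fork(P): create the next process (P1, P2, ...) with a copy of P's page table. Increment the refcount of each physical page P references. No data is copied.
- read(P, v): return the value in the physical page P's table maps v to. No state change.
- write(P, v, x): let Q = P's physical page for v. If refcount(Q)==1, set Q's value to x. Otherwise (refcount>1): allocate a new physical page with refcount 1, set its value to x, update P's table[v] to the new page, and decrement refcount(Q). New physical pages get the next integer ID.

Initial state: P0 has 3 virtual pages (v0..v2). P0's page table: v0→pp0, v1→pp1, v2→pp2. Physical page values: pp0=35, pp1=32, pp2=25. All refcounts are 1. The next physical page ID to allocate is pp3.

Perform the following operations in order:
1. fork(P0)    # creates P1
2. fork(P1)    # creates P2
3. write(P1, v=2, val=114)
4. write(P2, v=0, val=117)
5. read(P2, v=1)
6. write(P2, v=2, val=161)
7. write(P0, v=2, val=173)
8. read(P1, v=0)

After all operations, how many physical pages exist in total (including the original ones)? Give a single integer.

Answer: 6

Derivation:
Op 1: fork(P0) -> P1. 3 ppages; refcounts: pp0:2 pp1:2 pp2:2
Op 2: fork(P1) -> P2. 3 ppages; refcounts: pp0:3 pp1:3 pp2:3
Op 3: write(P1, v2, 114). refcount(pp2)=3>1 -> COPY to pp3. 4 ppages; refcounts: pp0:3 pp1:3 pp2:2 pp3:1
Op 4: write(P2, v0, 117). refcount(pp0)=3>1 -> COPY to pp4. 5 ppages; refcounts: pp0:2 pp1:3 pp2:2 pp3:1 pp4:1
Op 5: read(P2, v1) -> 32. No state change.
Op 6: write(P2, v2, 161). refcount(pp2)=2>1 -> COPY to pp5. 6 ppages; refcounts: pp0:2 pp1:3 pp2:1 pp3:1 pp4:1 pp5:1
Op 7: write(P0, v2, 173). refcount(pp2)=1 -> write in place. 6 ppages; refcounts: pp0:2 pp1:3 pp2:1 pp3:1 pp4:1 pp5:1
Op 8: read(P1, v0) -> 35. No state change.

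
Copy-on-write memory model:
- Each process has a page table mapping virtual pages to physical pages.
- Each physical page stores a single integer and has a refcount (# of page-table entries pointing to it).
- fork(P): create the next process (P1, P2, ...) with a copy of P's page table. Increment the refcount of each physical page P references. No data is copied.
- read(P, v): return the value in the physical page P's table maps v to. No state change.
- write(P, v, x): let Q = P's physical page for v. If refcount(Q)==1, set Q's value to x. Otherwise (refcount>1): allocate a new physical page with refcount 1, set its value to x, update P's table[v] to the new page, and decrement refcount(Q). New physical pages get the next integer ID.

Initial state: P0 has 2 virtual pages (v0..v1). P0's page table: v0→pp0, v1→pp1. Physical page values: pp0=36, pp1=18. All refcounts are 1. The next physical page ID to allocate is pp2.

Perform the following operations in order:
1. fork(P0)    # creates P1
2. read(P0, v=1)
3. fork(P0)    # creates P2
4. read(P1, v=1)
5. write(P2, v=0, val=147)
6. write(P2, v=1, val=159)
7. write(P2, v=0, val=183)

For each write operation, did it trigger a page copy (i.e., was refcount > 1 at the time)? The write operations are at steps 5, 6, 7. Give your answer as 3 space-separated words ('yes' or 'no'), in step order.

Op 1: fork(P0) -> P1. 2 ppages; refcounts: pp0:2 pp1:2
Op 2: read(P0, v1) -> 18. No state change.
Op 3: fork(P0) -> P2. 2 ppages; refcounts: pp0:3 pp1:3
Op 4: read(P1, v1) -> 18. No state change.
Op 5: write(P2, v0, 147). refcount(pp0)=3>1 -> COPY to pp2. 3 ppages; refcounts: pp0:2 pp1:3 pp2:1
Op 6: write(P2, v1, 159). refcount(pp1)=3>1 -> COPY to pp3. 4 ppages; refcounts: pp0:2 pp1:2 pp2:1 pp3:1
Op 7: write(P2, v0, 183). refcount(pp2)=1 -> write in place. 4 ppages; refcounts: pp0:2 pp1:2 pp2:1 pp3:1

yes yes no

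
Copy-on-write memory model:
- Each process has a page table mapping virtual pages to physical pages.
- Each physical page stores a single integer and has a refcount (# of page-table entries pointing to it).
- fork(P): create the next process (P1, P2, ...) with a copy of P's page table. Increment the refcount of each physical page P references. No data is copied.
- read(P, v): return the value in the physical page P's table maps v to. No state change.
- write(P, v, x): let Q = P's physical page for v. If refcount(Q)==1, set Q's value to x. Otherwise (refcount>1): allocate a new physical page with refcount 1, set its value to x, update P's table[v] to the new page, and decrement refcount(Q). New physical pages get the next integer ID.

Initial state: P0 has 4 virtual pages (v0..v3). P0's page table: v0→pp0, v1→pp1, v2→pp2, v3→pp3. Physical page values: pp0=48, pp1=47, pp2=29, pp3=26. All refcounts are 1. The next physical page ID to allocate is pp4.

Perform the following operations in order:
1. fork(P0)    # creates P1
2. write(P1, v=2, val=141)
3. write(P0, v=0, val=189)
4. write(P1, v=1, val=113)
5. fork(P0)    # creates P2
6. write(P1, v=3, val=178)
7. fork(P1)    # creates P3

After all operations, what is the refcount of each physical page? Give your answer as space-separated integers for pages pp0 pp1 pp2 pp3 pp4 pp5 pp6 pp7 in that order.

Op 1: fork(P0) -> P1. 4 ppages; refcounts: pp0:2 pp1:2 pp2:2 pp3:2
Op 2: write(P1, v2, 141). refcount(pp2)=2>1 -> COPY to pp4. 5 ppages; refcounts: pp0:2 pp1:2 pp2:1 pp3:2 pp4:1
Op 3: write(P0, v0, 189). refcount(pp0)=2>1 -> COPY to pp5. 6 ppages; refcounts: pp0:1 pp1:2 pp2:1 pp3:2 pp4:1 pp5:1
Op 4: write(P1, v1, 113). refcount(pp1)=2>1 -> COPY to pp6. 7 ppages; refcounts: pp0:1 pp1:1 pp2:1 pp3:2 pp4:1 pp5:1 pp6:1
Op 5: fork(P0) -> P2. 7 ppages; refcounts: pp0:1 pp1:2 pp2:2 pp3:3 pp4:1 pp5:2 pp6:1
Op 6: write(P1, v3, 178). refcount(pp3)=3>1 -> COPY to pp7. 8 ppages; refcounts: pp0:1 pp1:2 pp2:2 pp3:2 pp4:1 pp5:2 pp6:1 pp7:1
Op 7: fork(P1) -> P3. 8 ppages; refcounts: pp0:2 pp1:2 pp2:2 pp3:2 pp4:2 pp5:2 pp6:2 pp7:2

Answer: 2 2 2 2 2 2 2 2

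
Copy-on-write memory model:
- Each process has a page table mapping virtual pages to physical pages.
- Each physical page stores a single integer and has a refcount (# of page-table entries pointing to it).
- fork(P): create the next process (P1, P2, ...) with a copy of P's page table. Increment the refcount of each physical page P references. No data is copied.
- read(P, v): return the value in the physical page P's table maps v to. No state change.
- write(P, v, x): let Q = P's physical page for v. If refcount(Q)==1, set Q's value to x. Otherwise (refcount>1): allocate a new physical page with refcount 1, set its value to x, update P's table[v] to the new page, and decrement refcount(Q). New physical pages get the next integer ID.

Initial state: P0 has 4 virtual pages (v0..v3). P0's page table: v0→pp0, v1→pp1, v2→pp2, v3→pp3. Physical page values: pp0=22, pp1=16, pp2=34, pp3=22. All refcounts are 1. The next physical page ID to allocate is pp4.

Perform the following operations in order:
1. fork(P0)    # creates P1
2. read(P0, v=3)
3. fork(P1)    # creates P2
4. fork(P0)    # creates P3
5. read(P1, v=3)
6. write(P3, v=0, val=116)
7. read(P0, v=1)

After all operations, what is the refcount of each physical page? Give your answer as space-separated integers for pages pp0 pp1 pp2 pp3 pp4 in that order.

Answer: 3 4 4 4 1

Derivation:
Op 1: fork(P0) -> P1. 4 ppages; refcounts: pp0:2 pp1:2 pp2:2 pp3:2
Op 2: read(P0, v3) -> 22. No state change.
Op 3: fork(P1) -> P2. 4 ppages; refcounts: pp0:3 pp1:3 pp2:3 pp3:3
Op 4: fork(P0) -> P3. 4 ppages; refcounts: pp0:4 pp1:4 pp2:4 pp3:4
Op 5: read(P1, v3) -> 22. No state change.
Op 6: write(P3, v0, 116). refcount(pp0)=4>1 -> COPY to pp4. 5 ppages; refcounts: pp0:3 pp1:4 pp2:4 pp3:4 pp4:1
Op 7: read(P0, v1) -> 16. No state change.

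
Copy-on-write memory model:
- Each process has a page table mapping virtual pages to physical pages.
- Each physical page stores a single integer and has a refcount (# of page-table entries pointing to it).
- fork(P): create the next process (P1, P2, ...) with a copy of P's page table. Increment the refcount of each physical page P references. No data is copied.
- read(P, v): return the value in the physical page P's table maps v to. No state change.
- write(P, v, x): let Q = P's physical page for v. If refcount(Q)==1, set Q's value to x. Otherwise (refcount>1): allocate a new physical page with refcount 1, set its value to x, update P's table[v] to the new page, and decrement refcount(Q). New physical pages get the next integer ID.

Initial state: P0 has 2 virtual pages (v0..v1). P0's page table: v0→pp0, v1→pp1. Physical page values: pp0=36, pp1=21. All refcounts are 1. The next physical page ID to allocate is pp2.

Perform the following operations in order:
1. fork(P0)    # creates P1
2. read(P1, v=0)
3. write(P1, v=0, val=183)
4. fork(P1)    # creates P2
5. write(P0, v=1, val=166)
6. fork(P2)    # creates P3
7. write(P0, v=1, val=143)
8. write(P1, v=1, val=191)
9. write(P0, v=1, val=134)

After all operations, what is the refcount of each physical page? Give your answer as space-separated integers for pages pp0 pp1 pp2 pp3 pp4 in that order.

Answer: 1 2 3 1 1

Derivation:
Op 1: fork(P0) -> P1. 2 ppages; refcounts: pp0:2 pp1:2
Op 2: read(P1, v0) -> 36. No state change.
Op 3: write(P1, v0, 183). refcount(pp0)=2>1 -> COPY to pp2. 3 ppages; refcounts: pp0:1 pp1:2 pp2:1
Op 4: fork(P1) -> P2. 3 ppages; refcounts: pp0:1 pp1:3 pp2:2
Op 5: write(P0, v1, 166). refcount(pp1)=3>1 -> COPY to pp3. 4 ppages; refcounts: pp0:1 pp1:2 pp2:2 pp3:1
Op 6: fork(P2) -> P3. 4 ppages; refcounts: pp0:1 pp1:3 pp2:3 pp3:1
Op 7: write(P0, v1, 143). refcount(pp3)=1 -> write in place. 4 ppages; refcounts: pp0:1 pp1:3 pp2:3 pp3:1
Op 8: write(P1, v1, 191). refcount(pp1)=3>1 -> COPY to pp4. 5 ppages; refcounts: pp0:1 pp1:2 pp2:3 pp3:1 pp4:1
Op 9: write(P0, v1, 134). refcount(pp3)=1 -> write in place. 5 ppages; refcounts: pp0:1 pp1:2 pp2:3 pp3:1 pp4:1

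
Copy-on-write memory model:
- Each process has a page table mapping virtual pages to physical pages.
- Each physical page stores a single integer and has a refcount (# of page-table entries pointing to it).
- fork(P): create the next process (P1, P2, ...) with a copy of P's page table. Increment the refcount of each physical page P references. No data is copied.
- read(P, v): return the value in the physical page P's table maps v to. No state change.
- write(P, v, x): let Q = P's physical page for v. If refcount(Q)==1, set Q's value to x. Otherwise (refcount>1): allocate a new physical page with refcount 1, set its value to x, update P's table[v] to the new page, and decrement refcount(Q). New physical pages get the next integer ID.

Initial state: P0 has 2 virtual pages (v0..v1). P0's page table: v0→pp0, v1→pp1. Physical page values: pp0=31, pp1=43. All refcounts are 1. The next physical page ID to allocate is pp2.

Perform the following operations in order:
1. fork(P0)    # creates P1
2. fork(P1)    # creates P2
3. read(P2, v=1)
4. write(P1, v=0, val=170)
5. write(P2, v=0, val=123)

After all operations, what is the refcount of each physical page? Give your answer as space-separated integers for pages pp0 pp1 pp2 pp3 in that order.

Answer: 1 3 1 1

Derivation:
Op 1: fork(P0) -> P1. 2 ppages; refcounts: pp0:2 pp1:2
Op 2: fork(P1) -> P2. 2 ppages; refcounts: pp0:3 pp1:3
Op 3: read(P2, v1) -> 43. No state change.
Op 4: write(P1, v0, 170). refcount(pp0)=3>1 -> COPY to pp2. 3 ppages; refcounts: pp0:2 pp1:3 pp2:1
Op 5: write(P2, v0, 123). refcount(pp0)=2>1 -> COPY to pp3. 4 ppages; refcounts: pp0:1 pp1:3 pp2:1 pp3:1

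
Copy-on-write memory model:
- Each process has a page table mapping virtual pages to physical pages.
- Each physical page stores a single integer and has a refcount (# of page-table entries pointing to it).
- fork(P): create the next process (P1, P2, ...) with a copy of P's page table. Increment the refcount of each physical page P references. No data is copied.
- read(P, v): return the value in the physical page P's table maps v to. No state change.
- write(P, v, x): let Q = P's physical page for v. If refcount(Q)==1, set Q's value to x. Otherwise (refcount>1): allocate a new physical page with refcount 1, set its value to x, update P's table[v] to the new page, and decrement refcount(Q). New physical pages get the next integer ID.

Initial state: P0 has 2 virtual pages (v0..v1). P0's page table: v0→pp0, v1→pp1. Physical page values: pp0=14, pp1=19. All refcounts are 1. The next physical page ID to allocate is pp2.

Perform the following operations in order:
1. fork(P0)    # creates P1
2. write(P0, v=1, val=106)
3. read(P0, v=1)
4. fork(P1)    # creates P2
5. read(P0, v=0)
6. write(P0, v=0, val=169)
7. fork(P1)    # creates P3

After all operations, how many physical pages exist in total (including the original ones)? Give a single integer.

Answer: 4

Derivation:
Op 1: fork(P0) -> P1. 2 ppages; refcounts: pp0:2 pp1:2
Op 2: write(P0, v1, 106). refcount(pp1)=2>1 -> COPY to pp2. 3 ppages; refcounts: pp0:2 pp1:1 pp2:1
Op 3: read(P0, v1) -> 106. No state change.
Op 4: fork(P1) -> P2. 3 ppages; refcounts: pp0:3 pp1:2 pp2:1
Op 5: read(P0, v0) -> 14. No state change.
Op 6: write(P0, v0, 169). refcount(pp0)=3>1 -> COPY to pp3. 4 ppages; refcounts: pp0:2 pp1:2 pp2:1 pp3:1
Op 7: fork(P1) -> P3. 4 ppages; refcounts: pp0:3 pp1:3 pp2:1 pp3:1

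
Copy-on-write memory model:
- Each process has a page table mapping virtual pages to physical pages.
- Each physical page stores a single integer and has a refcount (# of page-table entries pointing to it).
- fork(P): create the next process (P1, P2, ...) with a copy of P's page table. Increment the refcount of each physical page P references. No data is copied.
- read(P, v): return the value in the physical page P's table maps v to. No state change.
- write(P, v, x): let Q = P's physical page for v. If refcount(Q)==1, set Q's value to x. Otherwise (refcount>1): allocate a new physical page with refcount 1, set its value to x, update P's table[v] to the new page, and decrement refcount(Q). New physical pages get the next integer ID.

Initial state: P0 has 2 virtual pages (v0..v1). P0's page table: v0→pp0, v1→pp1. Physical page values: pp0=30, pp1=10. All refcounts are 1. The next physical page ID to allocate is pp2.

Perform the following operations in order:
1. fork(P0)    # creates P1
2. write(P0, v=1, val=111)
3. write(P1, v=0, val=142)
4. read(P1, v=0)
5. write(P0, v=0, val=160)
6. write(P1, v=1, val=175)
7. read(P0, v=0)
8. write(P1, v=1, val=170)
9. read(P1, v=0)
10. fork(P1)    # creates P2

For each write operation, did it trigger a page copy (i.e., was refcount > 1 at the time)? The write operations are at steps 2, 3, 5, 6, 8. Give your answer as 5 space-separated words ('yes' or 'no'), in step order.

Op 1: fork(P0) -> P1. 2 ppages; refcounts: pp0:2 pp1:2
Op 2: write(P0, v1, 111). refcount(pp1)=2>1 -> COPY to pp2. 3 ppages; refcounts: pp0:2 pp1:1 pp2:1
Op 3: write(P1, v0, 142). refcount(pp0)=2>1 -> COPY to pp3. 4 ppages; refcounts: pp0:1 pp1:1 pp2:1 pp3:1
Op 4: read(P1, v0) -> 142. No state change.
Op 5: write(P0, v0, 160). refcount(pp0)=1 -> write in place. 4 ppages; refcounts: pp0:1 pp1:1 pp2:1 pp3:1
Op 6: write(P1, v1, 175). refcount(pp1)=1 -> write in place. 4 ppages; refcounts: pp0:1 pp1:1 pp2:1 pp3:1
Op 7: read(P0, v0) -> 160. No state change.
Op 8: write(P1, v1, 170). refcount(pp1)=1 -> write in place. 4 ppages; refcounts: pp0:1 pp1:1 pp2:1 pp3:1
Op 9: read(P1, v0) -> 142. No state change.
Op 10: fork(P1) -> P2. 4 ppages; refcounts: pp0:1 pp1:2 pp2:1 pp3:2

yes yes no no no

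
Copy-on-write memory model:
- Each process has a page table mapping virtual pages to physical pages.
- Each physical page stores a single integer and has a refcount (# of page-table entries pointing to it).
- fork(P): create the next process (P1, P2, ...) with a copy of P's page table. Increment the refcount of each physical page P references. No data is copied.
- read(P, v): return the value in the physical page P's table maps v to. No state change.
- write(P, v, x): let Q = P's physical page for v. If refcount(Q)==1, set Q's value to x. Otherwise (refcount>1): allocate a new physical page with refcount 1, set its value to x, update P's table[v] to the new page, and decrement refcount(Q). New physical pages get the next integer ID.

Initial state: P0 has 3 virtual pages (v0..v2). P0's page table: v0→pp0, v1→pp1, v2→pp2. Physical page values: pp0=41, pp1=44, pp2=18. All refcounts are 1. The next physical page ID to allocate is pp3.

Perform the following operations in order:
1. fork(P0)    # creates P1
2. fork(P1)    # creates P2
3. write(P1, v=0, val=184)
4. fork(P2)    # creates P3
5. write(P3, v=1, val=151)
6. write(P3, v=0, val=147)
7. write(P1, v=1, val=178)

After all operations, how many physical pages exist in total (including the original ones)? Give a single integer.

Op 1: fork(P0) -> P1. 3 ppages; refcounts: pp0:2 pp1:2 pp2:2
Op 2: fork(P1) -> P2. 3 ppages; refcounts: pp0:3 pp1:3 pp2:3
Op 3: write(P1, v0, 184). refcount(pp0)=3>1 -> COPY to pp3. 4 ppages; refcounts: pp0:2 pp1:3 pp2:3 pp3:1
Op 4: fork(P2) -> P3. 4 ppages; refcounts: pp0:3 pp1:4 pp2:4 pp3:1
Op 5: write(P3, v1, 151). refcount(pp1)=4>1 -> COPY to pp4. 5 ppages; refcounts: pp0:3 pp1:3 pp2:4 pp3:1 pp4:1
Op 6: write(P3, v0, 147). refcount(pp0)=3>1 -> COPY to pp5. 6 ppages; refcounts: pp0:2 pp1:3 pp2:4 pp3:1 pp4:1 pp5:1
Op 7: write(P1, v1, 178). refcount(pp1)=3>1 -> COPY to pp6. 7 ppages; refcounts: pp0:2 pp1:2 pp2:4 pp3:1 pp4:1 pp5:1 pp6:1

Answer: 7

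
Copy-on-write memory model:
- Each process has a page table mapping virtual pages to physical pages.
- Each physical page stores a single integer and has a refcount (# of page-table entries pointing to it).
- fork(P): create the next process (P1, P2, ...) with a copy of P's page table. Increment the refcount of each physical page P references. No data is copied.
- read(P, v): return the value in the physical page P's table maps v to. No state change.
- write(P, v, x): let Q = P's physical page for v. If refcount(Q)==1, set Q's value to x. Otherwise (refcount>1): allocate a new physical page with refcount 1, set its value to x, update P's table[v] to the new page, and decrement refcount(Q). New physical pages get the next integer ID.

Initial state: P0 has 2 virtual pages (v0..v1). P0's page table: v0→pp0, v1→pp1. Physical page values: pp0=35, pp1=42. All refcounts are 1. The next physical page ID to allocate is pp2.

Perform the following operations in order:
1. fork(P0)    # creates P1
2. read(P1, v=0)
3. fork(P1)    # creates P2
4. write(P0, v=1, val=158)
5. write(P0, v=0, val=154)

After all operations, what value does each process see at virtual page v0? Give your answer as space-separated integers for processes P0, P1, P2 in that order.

Op 1: fork(P0) -> P1. 2 ppages; refcounts: pp0:2 pp1:2
Op 2: read(P1, v0) -> 35. No state change.
Op 3: fork(P1) -> P2. 2 ppages; refcounts: pp0:3 pp1:3
Op 4: write(P0, v1, 158). refcount(pp1)=3>1 -> COPY to pp2. 3 ppages; refcounts: pp0:3 pp1:2 pp2:1
Op 5: write(P0, v0, 154). refcount(pp0)=3>1 -> COPY to pp3. 4 ppages; refcounts: pp0:2 pp1:2 pp2:1 pp3:1
P0: v0 -> pp3 = 154
P1: v0 -> pp0 = 35
P2: v0 -> pp0 = 35

Answer: 154 35 35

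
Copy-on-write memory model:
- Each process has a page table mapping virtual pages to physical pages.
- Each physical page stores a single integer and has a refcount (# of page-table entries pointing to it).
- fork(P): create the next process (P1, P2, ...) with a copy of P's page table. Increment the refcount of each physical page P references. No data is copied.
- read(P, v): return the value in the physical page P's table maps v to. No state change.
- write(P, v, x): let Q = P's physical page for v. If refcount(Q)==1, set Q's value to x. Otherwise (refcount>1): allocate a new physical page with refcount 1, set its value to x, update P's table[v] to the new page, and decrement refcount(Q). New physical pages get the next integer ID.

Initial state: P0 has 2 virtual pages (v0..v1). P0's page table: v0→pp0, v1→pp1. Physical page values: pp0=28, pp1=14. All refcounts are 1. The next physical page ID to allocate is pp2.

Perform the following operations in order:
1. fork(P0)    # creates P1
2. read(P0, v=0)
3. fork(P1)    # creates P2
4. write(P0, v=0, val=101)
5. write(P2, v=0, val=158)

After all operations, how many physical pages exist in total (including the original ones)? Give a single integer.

Op 1: fork(P0) -> P1. 2 ppages; refcounts: pp0:2 pp1:2
Op 2: read(P0, v0) -> 28. No state change.
Op 3: fork(P1) -> P2. 2 ppages; refcounts: pp0:3 pp1:3
Op 4: write(P0, v0, 101). refcount(pp0)=3>1 -> COPY to pp2. 3 ppages; refcounts: pp0:2 pp1:3 pp2:1
Op 5: write(P2, v0, 158). refcount(pp0)=2>1 -> COPY to pp3. 4 ppages; refcounts: pp0:1 pp1:3 pp2:1 pp3:1

Answer: 4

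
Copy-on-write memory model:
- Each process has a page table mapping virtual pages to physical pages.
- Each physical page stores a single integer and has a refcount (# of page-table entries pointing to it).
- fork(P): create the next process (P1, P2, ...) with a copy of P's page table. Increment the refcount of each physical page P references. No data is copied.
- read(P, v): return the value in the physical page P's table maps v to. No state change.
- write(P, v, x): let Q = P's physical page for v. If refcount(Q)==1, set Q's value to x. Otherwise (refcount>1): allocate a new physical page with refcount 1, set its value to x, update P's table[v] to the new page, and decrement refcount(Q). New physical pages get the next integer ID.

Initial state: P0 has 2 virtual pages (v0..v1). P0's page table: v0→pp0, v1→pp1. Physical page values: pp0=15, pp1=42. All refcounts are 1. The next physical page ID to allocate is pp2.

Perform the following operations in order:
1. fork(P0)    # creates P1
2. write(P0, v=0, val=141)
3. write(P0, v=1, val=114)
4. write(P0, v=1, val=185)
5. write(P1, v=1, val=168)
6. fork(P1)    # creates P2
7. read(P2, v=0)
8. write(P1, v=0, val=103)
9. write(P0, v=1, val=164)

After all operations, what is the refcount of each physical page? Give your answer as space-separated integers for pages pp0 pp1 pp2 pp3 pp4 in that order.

Op 1: fork(P0) -> P1. 2 ppages; refcounts: pp0:2 pp1:2
Op 2: write(P0, v0, 141). refcount(pp0)=2>1 -> COPY to pp2. 3 ppages; refcounts: pp0:1 pp1:2 pp2:1
Op 3: write(P0, v1, 114). refcount(pp1)=2>1 -> COPY to pp3. 4 ppages; refcounts: pp0:1 pp1:1 pp2:1 pp3:1
Op 4: write(P0, v1, 185). refcount(pp3)=1 -> write in place. 4 ppages; refcounts: pp0:1 pp1:1 pp2:1 pp3:1
Op 5: write(P1, v1, 168). refcount(pp1)=1 -> write in place. 4 ppages; refcounts: pp0:1 pp1:1 pp2:1 pp3:1
Op 6: fork(P1) -> P2. 4 ppages; refcounts: pp0:2 pp1:2 pp2:1 pp3:1
Op 7: read(P2, v0) -> 15. No state change.
Op 8: write(P1, v0, 103). refcount(pp0)=2>1 -> COPY to pp4. 5 ppages; refcounts: pp0:1 pp1:2 pp2:1 pp3:1 pp4:1
Op 9: write(P0, v1, 164). refcount(pp3)=1 -> write in place. 5 ppages; refcounts: pp0:1 pp1:2 pp2:1 pp3:1 pp4:1

Answer: 1 2 1 1 1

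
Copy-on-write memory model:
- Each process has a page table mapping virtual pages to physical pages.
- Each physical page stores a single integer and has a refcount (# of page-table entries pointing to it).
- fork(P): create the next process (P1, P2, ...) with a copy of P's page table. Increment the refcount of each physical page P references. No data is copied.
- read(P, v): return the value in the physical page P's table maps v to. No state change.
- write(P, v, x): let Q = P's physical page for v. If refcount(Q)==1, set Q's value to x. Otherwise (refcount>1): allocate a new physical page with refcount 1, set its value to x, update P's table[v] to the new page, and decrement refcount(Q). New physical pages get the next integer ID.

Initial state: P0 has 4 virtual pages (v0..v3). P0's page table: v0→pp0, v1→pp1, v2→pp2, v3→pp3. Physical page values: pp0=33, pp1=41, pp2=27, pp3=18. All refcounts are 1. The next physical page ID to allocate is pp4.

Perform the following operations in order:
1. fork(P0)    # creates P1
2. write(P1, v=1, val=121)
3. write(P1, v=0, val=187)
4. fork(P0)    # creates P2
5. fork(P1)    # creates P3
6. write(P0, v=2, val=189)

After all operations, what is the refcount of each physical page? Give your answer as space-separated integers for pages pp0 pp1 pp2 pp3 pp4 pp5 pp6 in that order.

Answer: 2 2 3 4 2 2 1

Derivation:
Op 1: fork(P0) -> P1. 4 ppages; refcounts: pp0:2 pp1:2 pp2:2 pp3:2
Op 2: write(P1, v1, 121). refcount(pp1)=2>1 -> COPY to pp4. 5 ppages; refcounts: pp0:2 pp1:1 pp2:2 pp3:2 pp4:1
Op 3: write(P1, v0, 187). refcount(pp0)=2>1 -> COPY to pp5. 6 ppages; refcounts: pp0:1 pp1:1 pp2:2 pp3:2 pp4:1 pp5:1
Op 4: fork(P0) -> P2. 6 ppages; refcounts: pp0:2 pp1:2 pp2:3 pp3:3 pp4:1 pp5:1
Op 5: fork(P1) -> P3. 6 ppages; refcounts: pp0:2 pp1:2 pp2:4 pp3:4 pp4:2 pp5:2
Op 6: write(P0, v2, 189). refcount(pp2)=4>1 -> COPY to pp6. 7 ppages; refcounts: pp0:2 pp1:2 pp2:3 pp3:4 pp4:2 pp5:2 pp6:1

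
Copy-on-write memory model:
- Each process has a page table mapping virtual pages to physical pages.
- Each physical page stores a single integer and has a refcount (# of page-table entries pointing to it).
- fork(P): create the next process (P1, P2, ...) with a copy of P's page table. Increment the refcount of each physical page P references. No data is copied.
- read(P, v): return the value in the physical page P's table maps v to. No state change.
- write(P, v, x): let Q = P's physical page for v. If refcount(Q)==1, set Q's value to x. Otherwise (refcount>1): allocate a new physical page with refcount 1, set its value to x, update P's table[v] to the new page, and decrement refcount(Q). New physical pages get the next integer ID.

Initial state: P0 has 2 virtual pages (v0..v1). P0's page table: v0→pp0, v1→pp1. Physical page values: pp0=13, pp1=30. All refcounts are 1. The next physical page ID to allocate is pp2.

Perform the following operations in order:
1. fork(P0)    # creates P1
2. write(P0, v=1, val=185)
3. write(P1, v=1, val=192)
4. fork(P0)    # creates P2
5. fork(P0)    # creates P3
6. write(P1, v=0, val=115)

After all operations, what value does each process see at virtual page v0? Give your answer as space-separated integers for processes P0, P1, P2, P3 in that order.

Answer: 13 115 13 13

Derivation:
Op 1: fork(P0) -> P1. 2 ppages; refcounts: pp0:2 pp1:2
Op 2: write(P0, v1, 185). refcount(pp1)=2>1 -> COPY to pp2. 3 ppages; refcounts: pp0:2 pp1:1 pp2:1
Op 3: write(P1, v1, 192). refcount(pp1)=1 -> write in place. 3 ppages; refcounts: pp0:2 pp1:1 pp2:1
Op 4: fork(P0) -> P2. 3 ppages; refcounts: pp0:3 pp1:1 pp2:2
Op 5: fork(P0) -> P3. 3 ppages; refcounts: pp0:4 pp1:1 pp2:3
Op 6: write(P1, v0, 115). refcount(pp0)=4>1 -> COPY to pp3. 4 ppages; refcounts: pp0:3 pp1:1 pp2:3 pp3:1
P0: v0 -> pp0 = 13
P1: v0 -> pp3 = 115
P2: v0 -> pp0 = 13
P3: v0 -> pp0 = 13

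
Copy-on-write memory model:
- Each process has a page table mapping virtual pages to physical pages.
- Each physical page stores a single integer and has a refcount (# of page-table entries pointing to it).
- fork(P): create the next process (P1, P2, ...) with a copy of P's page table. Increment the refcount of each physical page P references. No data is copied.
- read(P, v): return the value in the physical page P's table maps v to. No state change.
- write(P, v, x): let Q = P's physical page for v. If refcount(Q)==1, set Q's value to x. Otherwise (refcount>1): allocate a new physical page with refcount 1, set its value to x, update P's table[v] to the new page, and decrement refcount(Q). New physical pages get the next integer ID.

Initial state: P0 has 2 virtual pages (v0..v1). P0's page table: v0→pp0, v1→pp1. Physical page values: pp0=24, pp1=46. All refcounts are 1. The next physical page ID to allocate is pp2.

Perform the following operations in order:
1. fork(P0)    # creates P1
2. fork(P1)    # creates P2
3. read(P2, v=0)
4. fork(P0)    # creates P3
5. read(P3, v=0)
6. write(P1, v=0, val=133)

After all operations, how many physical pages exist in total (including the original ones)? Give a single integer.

Answer: 3

Derivation:
Op 1: fork(P0) -> P1. 2 ppages; refcounts: pp0:2 pp1:2
Op 2: fork(P1) -> P2. 2 ppages; refcounts: pp0:3 pp1:3
Op 3: read(P2, v0) -> 24. No state change.
Op 4: fork(P0) -> P3. 2 ppages; refcounts: pp0:4 pp1:4
Op 5: read(P3, v0) -> 24. No state change.
Op 6: write(P1, v0, 133). refcount(pp0)=4>1 -> COPY to pp2. 3 ppages; refcounts: pp0:3 pp1:4 pp2:1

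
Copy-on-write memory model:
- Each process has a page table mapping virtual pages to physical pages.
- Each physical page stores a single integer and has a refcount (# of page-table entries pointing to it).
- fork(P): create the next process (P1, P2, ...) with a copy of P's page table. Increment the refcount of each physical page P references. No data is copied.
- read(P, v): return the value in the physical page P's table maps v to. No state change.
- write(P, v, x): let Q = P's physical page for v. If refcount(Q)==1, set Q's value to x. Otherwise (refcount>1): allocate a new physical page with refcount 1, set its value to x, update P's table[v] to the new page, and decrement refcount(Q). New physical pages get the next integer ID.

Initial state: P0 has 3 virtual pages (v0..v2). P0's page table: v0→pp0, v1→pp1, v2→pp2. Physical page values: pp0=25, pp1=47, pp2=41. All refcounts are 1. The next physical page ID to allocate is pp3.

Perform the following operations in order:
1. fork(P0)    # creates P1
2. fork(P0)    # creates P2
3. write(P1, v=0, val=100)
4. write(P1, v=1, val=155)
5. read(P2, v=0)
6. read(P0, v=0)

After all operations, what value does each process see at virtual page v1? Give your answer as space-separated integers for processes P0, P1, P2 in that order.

Answer: 47 155 47

Derivation:
Op 1: fork(P0) -> P1. 3 ppages; refcounts: pp0:2 pp1:2 pp2:2
Op 2: fork(P0) -> P2. 3 ppages; refcounts: pp0:3 pp1:3 pp2:3
Op 3: write(P1, v0, 100). refcount(pp0)=3>1 -> COPY to pp3. 4 ppages; refcounts: pp0:2 pp1:3 pp2:3 pp3:1
Op 4: write(P1, v1, 155). refcount(pp1)=3>1 -> COPY to pp4. 5 ppages; refcounts: pp0:2 pp1:2 pp2:3 pp3:1 pp4:1
Op 5: read(P2, v0) -> 25. No state change.
Op 6: read(P0, v0) -> 25. No state change.
P0: v1 -> pp1 = 47
P1: v1 -> pp4 = 155
P2: v1 -> pp1 = 47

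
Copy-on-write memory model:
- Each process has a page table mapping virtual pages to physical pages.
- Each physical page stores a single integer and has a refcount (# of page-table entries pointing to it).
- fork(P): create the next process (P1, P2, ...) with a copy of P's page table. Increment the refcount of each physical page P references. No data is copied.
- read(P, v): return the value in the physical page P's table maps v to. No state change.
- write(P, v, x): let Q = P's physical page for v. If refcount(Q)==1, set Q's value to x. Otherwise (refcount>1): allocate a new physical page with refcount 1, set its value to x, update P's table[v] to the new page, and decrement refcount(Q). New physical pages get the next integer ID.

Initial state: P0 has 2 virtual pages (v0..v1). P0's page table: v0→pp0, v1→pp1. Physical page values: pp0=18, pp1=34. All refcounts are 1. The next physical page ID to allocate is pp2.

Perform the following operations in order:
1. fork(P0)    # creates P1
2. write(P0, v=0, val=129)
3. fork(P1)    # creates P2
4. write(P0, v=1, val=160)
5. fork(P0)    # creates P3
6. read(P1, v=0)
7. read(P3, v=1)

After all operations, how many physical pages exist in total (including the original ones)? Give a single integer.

Op 1: fork(P0) -> P1. 2 ppages; refcounts: pp0:2 pp1:2
Op 2: write(P0, v0, 129). refcount(pp0)=2>1 -> COPY to pp2. 3 ppages; refcounts: pp0:1 pp1:2 pp2:1
Op 3: fork(P1) -> P2. 3 ppages; refcounts: pp0:2 pp1:3 pp2:1
Op 4: write(P0, v1, 160). refcount(pp1)=3>1 -> COPY to pp3. 4 ppages; refcounts: pp0:2 pp1:2 pp2:1 pp3:1
Op 5: fork(P0) -> P3. 4 ppages; refcounts: pp0:2 pp1:2 pp2:2 pp3:2
Op 6: read(P1, v0) -> 18. No state change.
Op 7: read(P3, v1) -> 160. No state change.

Answer: 4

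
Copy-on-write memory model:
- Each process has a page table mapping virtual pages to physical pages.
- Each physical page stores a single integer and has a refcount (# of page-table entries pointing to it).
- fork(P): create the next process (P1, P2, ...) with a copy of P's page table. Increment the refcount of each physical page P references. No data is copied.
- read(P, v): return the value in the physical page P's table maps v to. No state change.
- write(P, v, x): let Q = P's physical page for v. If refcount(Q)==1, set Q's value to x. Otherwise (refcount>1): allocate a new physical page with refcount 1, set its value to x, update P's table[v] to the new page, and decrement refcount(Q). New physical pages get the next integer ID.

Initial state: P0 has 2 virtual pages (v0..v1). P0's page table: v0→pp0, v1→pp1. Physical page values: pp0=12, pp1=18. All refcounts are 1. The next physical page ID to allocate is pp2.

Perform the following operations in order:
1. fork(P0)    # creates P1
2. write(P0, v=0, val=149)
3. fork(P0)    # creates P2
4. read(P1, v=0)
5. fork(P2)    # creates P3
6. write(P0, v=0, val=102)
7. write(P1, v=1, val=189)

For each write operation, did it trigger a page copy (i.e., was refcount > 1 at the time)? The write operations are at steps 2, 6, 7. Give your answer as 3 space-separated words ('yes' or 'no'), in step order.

Op 1: fork(P0) -> P1. 2 ppages; refcounts: pp0:2 pp1:2
Op 2: write(P0, v0, 149). refcount(pp0)=2>1 -> COPY to pp2. 3 ppages; refcounts: pp0:1 pp1:2 pp2:1
Op 3: fork(P0) -> P2. 3 ppages; refcounts: pp0:1 pp1:3 pp2:2
Op 4: read(P1, v0) -> 12. No state change.
Op 5: fork(P2) -> P3. 3 ppages; refcounts: pp0:1 pp1:4 pp2:3
Op 6: write(P0, v0, 102). refcount(pp2)=3>1 -> COPY to pp3. 4 ppages; refcounts: pp0:1 pp1:4 pp2:2 pp3:1
Op 7: write(P1, v1, 189). refcount(pp1)=4>1 -> COPY to pp4. 5 ppages; refcounts: pp0:1 pp1:3 pp2:2 pp3:1 pp4:1

yes yes yes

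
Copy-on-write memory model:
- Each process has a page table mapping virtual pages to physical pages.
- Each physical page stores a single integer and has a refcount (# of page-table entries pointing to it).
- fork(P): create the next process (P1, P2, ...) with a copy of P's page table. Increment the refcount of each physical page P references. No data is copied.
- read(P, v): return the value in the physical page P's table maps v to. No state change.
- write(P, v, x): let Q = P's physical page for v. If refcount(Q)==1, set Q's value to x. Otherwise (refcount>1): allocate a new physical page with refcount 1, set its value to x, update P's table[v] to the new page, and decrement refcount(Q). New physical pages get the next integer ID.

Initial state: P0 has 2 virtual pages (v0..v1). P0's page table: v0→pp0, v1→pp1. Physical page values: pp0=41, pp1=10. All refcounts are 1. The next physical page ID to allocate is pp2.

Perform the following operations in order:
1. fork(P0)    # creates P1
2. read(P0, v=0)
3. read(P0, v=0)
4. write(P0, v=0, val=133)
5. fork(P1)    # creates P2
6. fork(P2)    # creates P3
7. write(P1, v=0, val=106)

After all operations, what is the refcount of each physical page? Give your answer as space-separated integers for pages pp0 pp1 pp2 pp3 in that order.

Op 1: fork(P0) -> P1. 2 ppages; refcounts: pp0:2 pp1:2
Op 2: read(P0, v0) -> 41. No state change.
Op 3: read(P0, v0) -> 41. No state change.
Op 4: write(P0, v0, 133). refcount(pp0)=2>1 -> COPY to pp2. 3 ppages; refcounts: pp0:1 pp1:2 pp2:1
Op 5: fork(P1) -> P2. 3 ppages; refcounts: pp0:2 pp1:3 pp2:1
Op 6: fork(P2) -> P3. 3 ppages; refcounts: pp0:3 pp1:4 pp2:1
Op 7: write(P1, v0, 106). refcount(pp0)=3>1 -> COPY to pp3. 4 ppages; refcounts: pp0:2 pp1:4 pp2:1 pp3:1

Answer: 2 4 1 1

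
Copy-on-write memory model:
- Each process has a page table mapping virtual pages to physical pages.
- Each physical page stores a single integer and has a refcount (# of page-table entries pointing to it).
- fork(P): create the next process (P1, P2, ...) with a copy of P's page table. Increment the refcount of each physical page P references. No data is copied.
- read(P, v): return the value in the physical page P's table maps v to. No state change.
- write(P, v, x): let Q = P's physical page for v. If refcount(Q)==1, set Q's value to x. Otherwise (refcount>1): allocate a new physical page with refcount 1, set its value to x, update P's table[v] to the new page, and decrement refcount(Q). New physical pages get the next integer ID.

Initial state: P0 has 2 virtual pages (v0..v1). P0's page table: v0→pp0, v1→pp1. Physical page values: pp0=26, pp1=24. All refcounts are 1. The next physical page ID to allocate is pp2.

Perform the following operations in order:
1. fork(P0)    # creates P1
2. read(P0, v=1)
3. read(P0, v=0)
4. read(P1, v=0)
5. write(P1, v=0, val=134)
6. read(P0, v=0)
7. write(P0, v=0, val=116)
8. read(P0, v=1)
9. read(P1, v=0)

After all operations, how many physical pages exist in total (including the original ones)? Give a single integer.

Answer: 3

Derivation:
Op 1: fork(P0) -> P1. 2 ppages; refcounts: pp0:2 pp1:2
Op 2: read(P0, v1) -> 24. No state change.
Op 3: read(P0, v0) -> 26. No state change.
Op 4: read(P1, v0) -> 26. No state change.
Op 5: write(P1, v0, 134). refcount(pp0)=2>1 -> COPY to pp2. 3 ppages; refcounts: pp0:1 pp1:2 pp2:1
Op 6: read(P0, v0) -> 26. No state change.
Op 7: write(P0, v0, 116). refcount(pp0)=1 -> write in place. 3 ppages; refcounts: pp0:1 pp1:2 pp2:1
Op 8: read(P0, v1) -> 24. No state change.
Op 9: read(P1, v0) -> 134. No state change.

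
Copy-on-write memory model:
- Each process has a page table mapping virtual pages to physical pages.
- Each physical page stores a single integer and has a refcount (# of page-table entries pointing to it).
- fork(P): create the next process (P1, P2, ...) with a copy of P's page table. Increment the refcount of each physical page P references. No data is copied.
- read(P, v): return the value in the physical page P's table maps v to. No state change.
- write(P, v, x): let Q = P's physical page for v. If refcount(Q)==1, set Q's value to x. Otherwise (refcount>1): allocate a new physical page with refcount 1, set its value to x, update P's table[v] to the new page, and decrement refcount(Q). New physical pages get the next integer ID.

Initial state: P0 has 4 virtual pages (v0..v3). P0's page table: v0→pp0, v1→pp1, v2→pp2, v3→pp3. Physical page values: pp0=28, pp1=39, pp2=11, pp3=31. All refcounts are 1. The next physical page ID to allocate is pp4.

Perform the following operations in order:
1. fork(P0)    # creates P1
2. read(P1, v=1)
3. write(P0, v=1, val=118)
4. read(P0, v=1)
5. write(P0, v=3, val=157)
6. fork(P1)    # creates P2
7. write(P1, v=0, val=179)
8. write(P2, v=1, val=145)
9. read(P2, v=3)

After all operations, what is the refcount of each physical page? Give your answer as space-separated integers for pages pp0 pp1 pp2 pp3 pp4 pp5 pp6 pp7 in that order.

Answer: 2 1 3 2 1 1 1 1

Derivation:
Op 1: fork(P0) -> P1. 4 ppages; refcounts: pp0:2 pp1:2 pp2:2 pp3:2
Op 2: read(P1, v1) -> 39. No state change.
Op 3: write(P0, v1, 118). refcount(pp1)=2>1 -> COPY to pp4. 5 ppages; refcounts: pp0:2 pp1:1 pp2:2 pp3:2 pp4:1
Op 4: read(P0, v1) -> 118. No state change.
Op 5: write(P0, v3, 157). refcount(pp3)=2>1 -> COPY to pp5. 6 ppages; refcounts: pp0:2 pp1:1 pp2:2 pp3:1 pp4:1 pp5:1
Op 6: fork(P1) -> P2. 6 ppages; refcounts: pp0:3 pp1:2 pp2:3 pp3:2 pp4:1 pp5:1
Op 7: write(P1, v0, 179). refcount(pp0)=3>1 -> COPY to pp6. 7 ppages; refcounts: pp0:2 pp1:2 pp2:3 pp3:2 pp4:1 pp5:1 pp6:1
Op 8: write(P2, v1, 145). refcount(pp1)=2>1 -> COPY to pp7. 8 ppages; refcounts: pp0:2 pp1:1 pp2:3 pp3:2 pp4:1 pp5:1 pp6:1 pp7:1
Op 9: read(P2, v3) -> 31. No state change.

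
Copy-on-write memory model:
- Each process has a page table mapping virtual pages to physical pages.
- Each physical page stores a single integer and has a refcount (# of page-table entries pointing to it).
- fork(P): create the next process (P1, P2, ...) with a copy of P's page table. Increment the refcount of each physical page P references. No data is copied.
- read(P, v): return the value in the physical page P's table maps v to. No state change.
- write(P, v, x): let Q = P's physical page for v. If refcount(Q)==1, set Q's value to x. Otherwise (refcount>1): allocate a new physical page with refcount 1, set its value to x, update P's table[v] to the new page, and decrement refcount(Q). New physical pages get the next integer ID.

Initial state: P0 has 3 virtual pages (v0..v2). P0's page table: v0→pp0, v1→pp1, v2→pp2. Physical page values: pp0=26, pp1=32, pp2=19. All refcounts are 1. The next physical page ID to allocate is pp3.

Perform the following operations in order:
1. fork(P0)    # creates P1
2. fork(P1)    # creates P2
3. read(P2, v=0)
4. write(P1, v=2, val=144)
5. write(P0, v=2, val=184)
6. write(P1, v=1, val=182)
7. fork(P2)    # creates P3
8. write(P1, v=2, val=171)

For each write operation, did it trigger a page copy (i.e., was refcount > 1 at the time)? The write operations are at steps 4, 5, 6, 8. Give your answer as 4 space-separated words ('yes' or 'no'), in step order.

Op 1: fork(P0) -> P1. 3 ppages; refcounts: pp0:2 pp1:2 pp2:2
Op 2: fork(P1) -> P2. 3 ppages; refcounts: pp0:3 pp1:3 pp2:3
Op 3: read(P2, v0) -> 26. No state change.
Op 4: write(P1, v2, 144). refcount(pp2)=3>1 -> COPY to pp3. 4 ppages; refcounts: pp0:3 pp1:3 pp2:2 pp3:1
Op 5: write(P0, v2, 184). refcount(pp2)=2>1 -> COPY to pp4. 5 ppages; refcounts: pp0:3 pp1:3 pp2:1 pp3:1 pp4:1
Op 6: write(P1, v1, 182). refcount(pp1)=3>1 -> COPY to pp5. 6 ppages; refcounts: pp0:3 pp1:2 pp2:1 pp3:1 pp4:1 pp5:1
Op 7: fork(P2) -> P3. 6 ppages; refcounts: pp0:4 pp1:3 pp2:2 pp3:1 pp4:1 pp5:1
Op 8: write(P1, v2, 171). refcount(pp3)=1 -> write in place. 6 ppages; refcounts: pp0:4 pp1:3 pp2:2 pp3:1 pp4:1 pp5:1

yes yes yes no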